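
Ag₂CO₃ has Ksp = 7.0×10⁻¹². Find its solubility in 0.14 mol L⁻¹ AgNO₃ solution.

3.6×10⁻¹⁰ M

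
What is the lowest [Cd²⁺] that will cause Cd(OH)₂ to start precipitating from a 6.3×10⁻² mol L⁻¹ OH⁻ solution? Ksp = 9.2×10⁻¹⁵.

Precipitation of each salt begins when its ion product equals Ksp.
Cd(OH)₂(s) ⇌ Cd²⁺(aq) + 2 OH⁻(aq)
Ksp = [Cd²⁺][OH⁻]^2 = [Cd²⁺](6.3×10⁻²)^2
[Cd²⁺] = 9.2×10⁻¹⁵ / (6.3×10⁻²)^2 = 2.3×10⁻¹²
[Cd²⁺] = 2.3×10⁻¹² mol L⁻¹

2.3×10⁻¹² M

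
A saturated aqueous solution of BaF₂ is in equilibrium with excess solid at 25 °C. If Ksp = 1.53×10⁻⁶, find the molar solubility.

BaF₂(s) ⇌ Ba²⁺(aq) + 2 F⁻(aq)
Call the molar solubility s, so that [Ba²⁺] = s and [F⁻] = 2s.
Ksp = [Ba²⁺][F⁻]^2 = s · (2s)^2 = 4s^3
4s^3 = 1.53×10⁻⁶  ⇒  s^3 = 3.83×10⁻⁷
Taking the 3rd root, s = 7.26×10⁻³ mol/L.

7.26×10⁻³ M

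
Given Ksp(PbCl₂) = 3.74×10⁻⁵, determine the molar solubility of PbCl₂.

PbCl₂(s) ⇌ Pb²⁺(aq) + 2 Cl⁻(aq)
With molar solubility s: [Pb²⁺] = s, [Cl⁻] = 2s.
Ksp = [Pb²⁺][Cl⁻]^2 = s · (2s)^2 = 4s^3
4s^3 = 3.74×10⁻⁵  ⇒  s^3 = 9.35×10⁻⁶
Taking the 3rd root, s = 2.11×10⁻² mol/L.

2.11×10⁻² M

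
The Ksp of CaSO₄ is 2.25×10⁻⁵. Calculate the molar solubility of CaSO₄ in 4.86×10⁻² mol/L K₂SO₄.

CaSO₄(s) ⇌ Ca²⁺(aq) + SO₄²⁻(aq)
The solution already contains SO₄²⁻ at 4.86×10⁻² mol/L. Let s be the molar solubility of CaSO₄.
[SO₄²⁻] ≈ 4.86×10⁻² mol/L (common ion dominates); [Ca²⁺] = s.
Ksp = [Ca²⁺][SO₄²⁻] = s(4.86×10⁻²)
s = 2.25×10⁻⁵ / (4.86×10⁻²) = 4.63×10⁻⁴
s = 4.63×10⁻⁴ mol/L

4.63×10⁻⁴ M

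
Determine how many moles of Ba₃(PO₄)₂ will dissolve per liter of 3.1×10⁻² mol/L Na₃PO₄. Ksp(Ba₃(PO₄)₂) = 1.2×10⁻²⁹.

7.7×10⁻¹⁰ M

Ba₃(PO₄)₂(s) ⇌ 3 Ba²⁺(aq) + 2 PO₄³⁻(aq)
With PO₄³⁻ already at 3.1×10⁻² mol/L and s small, take [PO₄³⁻] ≈ 3.1×10⁻² mol/L and [Ba²⁺] = 3s.
Ksp = [Ba²⁺]^3[PO₄³⁻]^2 = (3s)^3(3.1×10⁻²)^2
(3s)^3 = 1.2×10⁻²⁹ / (3.1×10⁻²)^2 = 1.2×10⁻²⁶
s = 7.7×10⁻¹⁰ mol/L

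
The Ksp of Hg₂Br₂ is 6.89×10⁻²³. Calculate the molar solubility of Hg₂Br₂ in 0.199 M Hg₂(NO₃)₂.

9.30×10⁻¹² M

Hg₂Br₂(s) ⇌ Hg₂²⁺(aq) + 2 Br⁻(aq)
With Hg₂²⁺ already at 0.199 M and s small, take [Hg₂²⁺] ≈ 0.199 M and [Br⁻] = 2s.
Ksp = [Hg₂²⁺][Br⁻]^2 = (0.199)(2s)^2
(2s)^2 = 6.89×10⁻²³ / (0.199) = 3.46×10⁻²²
s = 9.30×10⁻¹² M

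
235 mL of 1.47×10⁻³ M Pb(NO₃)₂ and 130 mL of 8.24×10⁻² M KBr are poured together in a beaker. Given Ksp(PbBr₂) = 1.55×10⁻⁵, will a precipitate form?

No

Total volume after mixing = 235 + 130 = 365 mL.
[Pb²⁺] = (1.47×10⁻³)(235)/365 = 9.46×10⁻⁴ M
[Br⁻] = (8.24×10⁻²)(130)/365 = 2.93×10⁻² M
Q = [Pb²⁺][Br⁻]^2 = 8.15×10⁻⁷
Q = 8.15×10⁻⁷ < Ksp = 1.55×10⁻⁵, so the solution is unsaturated and no precipitate forms.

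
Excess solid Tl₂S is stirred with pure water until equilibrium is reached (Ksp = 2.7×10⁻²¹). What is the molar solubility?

Tl₂S(s) ⇌ 2 Tl⁺(aq) + S²⁻(aq)
Call the molar solubility s, so that [Tl⁺] = 2s and [S²⁻] = s.
Ksp = [Tl⁺]^2[S²⁻] = (2s)^2 · s = 4s^3
4s^3 = 2.7×10⁻²¹  ⇒  s^3 = 6.8×10⁻²²
s = 8.8×10⁻⁸ M

8.8×10⁻⁸ M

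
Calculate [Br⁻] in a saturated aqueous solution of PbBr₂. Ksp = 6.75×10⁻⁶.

2.38×10⁻² M

PbBr₂(s) ⇌ Pb²⁺(aq) + 2 Br⁻(aq)
Let s be the molar solubility. Then [Pb²⁺] = s and [Br⁻] = 2s.
Ksp = [Pb²⁺][Br⁻]^2 = s · (2s)^2 = 4s^3 = 6.75×10⁻⁶
s = 1.19×10⁻² mol/L
[Br⁻] = 2s = 2.38×10⁻² mol/L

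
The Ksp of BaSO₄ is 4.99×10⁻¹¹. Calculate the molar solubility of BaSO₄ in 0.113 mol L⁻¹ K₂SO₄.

BaSO₄(s) ⇌ Ba²⁺(aq) + SO₄²⁻(aq)
Let s be the solubility of BaSO₄ here. The common ion gives [SO₄²⁻] ≈ 0.113 mol L⁻¹, and [Ba²⁺] = s.
Ksp = [Ba²⁺][SO₄²⁻] = s(0.113)
s = 4.99×10⁻¹¹ / (0.113) = 4.42×10⁻¹⁰
s = 4.42×10⁻¹⁰ mol L⁻¹

4.42×10⁻¹⁰ M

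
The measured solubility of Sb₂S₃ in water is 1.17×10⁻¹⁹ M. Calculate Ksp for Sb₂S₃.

Ksp = 2.37×10⁻⁹³

Sb₂S₃(s) ⇌ 2 Sb³⁺(aq) + 3 S²⁻(aq)
Call the molar solubility s, so that [Sb³⁺] = 2s and [S²⁻] = 3s.
Ksp = [Sb³⁺]^2[S²⁻]^3 = (2s)^2 · (3s)^3 = 108s^5
Ksp = 108 × (1.17×10⁻¹⁹)^5 = 2.37×10⁻⁹³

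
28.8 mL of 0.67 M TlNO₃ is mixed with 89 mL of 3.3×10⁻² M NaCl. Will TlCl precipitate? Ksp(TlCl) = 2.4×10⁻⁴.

Total volume after mixing = 28.8 + 89 = 117.8 mL.
[Tl⁺] = (0.67)(28.8)/117.8 = 0.16 M
[Cl⁻] = (3.3×10⁻²)(89)/117.8 = 2.5×10⁻² M
Q = [Tl⁺][Cl⁻] = 4.1×10⁻³
Q = 4.1×10⁻³ > Ksp = 2.4×10⁻⁴, so the solution is supersaturated and TlCl precipitates.

Yes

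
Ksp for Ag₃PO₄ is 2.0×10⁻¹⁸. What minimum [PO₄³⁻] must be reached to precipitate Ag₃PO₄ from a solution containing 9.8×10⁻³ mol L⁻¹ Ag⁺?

2.1×10⁻¹² M

Precipitation begins when Q = Ksp.
Ag₃PO₄(s) ⇌ 3 Ag⁺(aq) + PO₄³⁻(aq)
Ksp = [Ag⁺]^3[PO₄³⁻] = [PO₄³⁻](9.8×10⁻³)^3
[PO₄³⁻] = 2.0×10⁻¹⁸ / (9.8×10⁻³)^3 = 2.1×10⁻¹²
[PO₄³⁻] = 2.1×10⁻¹² mol L⁻¹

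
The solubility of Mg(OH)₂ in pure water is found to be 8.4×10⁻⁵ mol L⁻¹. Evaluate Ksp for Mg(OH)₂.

Ksp = 2.4×10⁻¹²

Mg(OH)₂(s) ⇌ Mg²⁺(aq) + 2 OH⁻(aq)
Let s be the molar solubility. Then [Mg²⁺] = s and [OH⁻] = 2s.
Ksp = [Mg²⁺][OH⁻]^2 = s · (2s)^2 = 4s^3
Ksp = 4 × (8.4×10⁻⁵)^3 = 2.4×10⁻¹²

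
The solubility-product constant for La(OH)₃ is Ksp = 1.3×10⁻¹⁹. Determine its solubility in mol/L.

8.3×10⁻⁶ M

La(OH)₃(s) ⇌ La³⁺(aq) + 3 OH⁻(aq)
With molar solubility s: [La³⁺] = s, [OH⁻] = 3s.
Ksp = [La³⁺][OH⁻]^3 = s · (3s)^3 = 27s^4
27s^4 = 1.3×10⁻¹⁹  ⇒  s^4 = 4.8×10⁻²¹
s = 8.3×10⁻⁶ mol L⁻¹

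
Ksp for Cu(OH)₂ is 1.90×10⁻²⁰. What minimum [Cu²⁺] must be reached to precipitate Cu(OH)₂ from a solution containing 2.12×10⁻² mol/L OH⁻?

4.23×10⁻¹⁷ M

A salt starts to precipitate once the ion product Q reaches its Ksp.
Cu(OH)₂(s) ⇌ Cu²⁺(aq) + 2 OH⁻(aq)
Ksp = [Cu²⁺][OH⁻]^2 = [Cu²⁺](2.12×10⁻²)^2
[Cu²⁺] = 1.90×10⁻²⁰ / (2.12×10⁻²)^2 = 4.23×10⁻¹⁷
[Cu²⁺] = 4.23×10⁻¹⁷ mol/L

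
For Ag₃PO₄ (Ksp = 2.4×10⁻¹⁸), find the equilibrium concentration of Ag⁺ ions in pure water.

5.2×10⁻⁵ M

Ag₃PO₄(s) ⇌ 3 Ag⁺(aq) + PO₄³⁻(aq)
If s mol/L of Ag₃PO₄ dissolves, [Ag⁺] = 3s and [PO₄³⁻] = s.
Ksp = [Ag⁺]^3[PO₄³⁻] = (3s)^3 · s = 27s^4 = 2.4×10⁻¹⁸
s = 1.7×10⁻⁵ mol L⁻¹
[Ag⁺] = 3s = 5.2×10⁻⁵ mol L⁻¹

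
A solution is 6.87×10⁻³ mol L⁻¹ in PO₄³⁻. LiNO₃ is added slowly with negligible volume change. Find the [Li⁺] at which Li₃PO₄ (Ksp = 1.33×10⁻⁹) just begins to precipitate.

5.78×10⁻³ M

Each salt precipitates once Q = Ksp for that salt.
Li₃PO₄(s) ⇌ 3 Li⁺(aq) + PO₄³⁻(aq)
Ksp = [Li⁺]^3[PO₄³⁻] = [Li⁺]^3(6.87×10⁻³)
[Li⁺]^3 = 1.33×10⁻⁹ / (6.87×10⁻³) = 1.94×10⁻⁷
[Li⁺] = 5.78×10⁻³ mol L⁻¹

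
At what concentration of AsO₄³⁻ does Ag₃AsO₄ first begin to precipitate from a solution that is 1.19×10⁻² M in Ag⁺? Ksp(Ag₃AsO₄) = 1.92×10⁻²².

1.14×10⁻¹⁶ M

Precipitation begins when Q = Ksp.
Ag₃AsO₄(s) ⇌ 3 Ag⁺(aq) + AsO₄³⁻(aq)
Ksp = [Ag⁺]^3[AsO₄³⁻] = [AsO₄³⁻](1.19×10⁻²)^3
[AsO₄³⁻] = 1.92×10⁻²² / (1.19×10⁻²)^3 = 1.14×10⁻¹⁶
[AsO₄³⁻] = 1.14×10⁻¹⁶ M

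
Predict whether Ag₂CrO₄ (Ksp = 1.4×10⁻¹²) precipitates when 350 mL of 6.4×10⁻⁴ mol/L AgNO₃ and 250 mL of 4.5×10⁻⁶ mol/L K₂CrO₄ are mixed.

Total volume after mixing = 350 + 250 = 600 mL.
[Ag⁺] = (6.4×10⁻⁴)(350)/600 = 3.7×10⁻⁴ mol/L
[CrO₄²⁻] = (4.5×10⁻⁶)(250)/600 = 1.9×10⁻⁶ mol/L
Q = [Ag⁺]^2[CrO₄²⁻] = 2.6×10⁻¹³
Q < Ksp (2.6×10⁻¹³ vs 1.4×10⁻¹²); the solution remains unsaturated and no precipitate forms.

No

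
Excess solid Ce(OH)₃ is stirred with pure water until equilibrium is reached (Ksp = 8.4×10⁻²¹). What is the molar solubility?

4.2×10⁻⁶ M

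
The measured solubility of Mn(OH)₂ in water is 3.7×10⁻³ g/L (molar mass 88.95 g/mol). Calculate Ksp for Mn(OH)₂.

Ksp = 2.9×10⁻¹³

s = (3.7×10⁻³ g L⁻¹)/(88.95 g mol⁻¹) = 4.160×10⁻⁵ M
Mn(OH)₂(s) ⇌ Mn²⁺(aq) + 2 OH⁻(aq)
Call the molar solubility s, so that [Mn²⁺] = s and [OH⁻] = 2s.
Ksp = [Mn²⁺][OH⁻]^2 = s · (2s)^2 = 4s^3
Ksp = 4 × (4.160×10⁻⁵)^3 = 2.9×10⁻¹³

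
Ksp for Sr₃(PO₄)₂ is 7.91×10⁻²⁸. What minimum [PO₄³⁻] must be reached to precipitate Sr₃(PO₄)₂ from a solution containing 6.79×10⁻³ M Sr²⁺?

5.03×10⁻¹¹ M

Precipitation of each salt begins when its ion product equals Ksp.
Sr₃(PO₄)₂(s) ⇌ 3 Sr²⁺(aq) + 2 PO₄³⁻(aq)
Ksp = [Sr²⁺]^3[PO₄³⁻]^2 = [PO₄³⁻]^2(6.79×10⁻³)^3
[PO₄³⁻]^2 = 7.91×10⁻²⁸ / (6.79×10⁻³)^3 = 2.53×10⁻²¹
[PO₄³⁻] = 5.03×10⁻¹¹ M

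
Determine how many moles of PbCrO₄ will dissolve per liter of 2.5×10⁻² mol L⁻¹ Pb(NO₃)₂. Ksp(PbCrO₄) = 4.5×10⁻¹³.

PbCrO₄(s) ⇌ Pb²⁺(aq) + CrO₄²⁻(aq)
Let s be the solubility of PbCrO₄ here. The common ion gives [Pb²⁺] ≈ 2.5×10⁻² mol L⁻¹, and [CrO₄²⁻] = s.
Ksp = [Pb²⁺][CrO₄²⁻] = (2.5×10⁻²)s
s = 4.5×10⁻¹³ / (2.5×10⁻²) = 1.8×10⁻¹¹
s = 1.8×10⁻¹¹ mol L⁻¹

1.8×10⁻¹¹ M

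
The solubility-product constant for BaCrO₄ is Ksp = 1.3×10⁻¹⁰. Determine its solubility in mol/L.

1.1×10⁻⁵ M

BaCrO₄(s) ⇌ Ba²⁺(aq) + CrO₄²⁻(aq)
Call the molar solubility s, so that [Ba²⁺] = s and [CrO₄²⁻] = s.
Ksp = [Ba²⁺][CrO₄²⁻] = s · s = s^2
s^2 = 1.3×10⁻¹⁰
Taking the 2nd root, s = 1.1×10⁻⁵ M.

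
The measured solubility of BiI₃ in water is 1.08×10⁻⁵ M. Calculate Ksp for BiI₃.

BiI₃(s) ⇌ Bi³⁺(aq) + 3 I⁻(aq)
If s mol/L of BiI₃ dissolves, [Bi³⁺] = s and [I⁻] = 3s.
Ksp = [Bi³⁺][I⁻]^3 = s · (3s)^3 = 27s^4
Ksp = 27 × (1.08×10⁻⁵)^4 = 3.67×10⁻¹⁹

Ksp = 3.67×10⁻¹⁹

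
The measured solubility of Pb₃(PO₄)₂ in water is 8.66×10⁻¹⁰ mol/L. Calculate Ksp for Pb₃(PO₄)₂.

Ksp = 5.26×10⁻⁴⁴

Pb₃(PO₄)₂(s) ⇌ 3 Pb²⁺(aq) + 2 PO₄³⁻(aq)
For each mole of Pb₃(PO₄)₂ that dissolves per liter, [Pb²⁺] = 3s and [PO₄³⁻] = 2s; let s denote this solubility.
Ksp = [Pb²⁺]^3[PO₄³⁻]^2 = (3s)^3 · (2s)^2 = 108s^5
Ksp = 108 × (8.66×10⁻¹⁰)^5 = 5.26×10⁻⁴⁴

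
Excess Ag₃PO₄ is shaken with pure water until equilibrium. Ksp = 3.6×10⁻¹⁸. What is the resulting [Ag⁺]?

5.7×10⁻⁵ M

Ag₃PO₄(s) ⇌ 3 Ag⁺(aq) + PO₄³⁻(aq)
Call the molar solubility s, so that [Ag⁺] = 3s and [PO₄³⁻] = s.
Ksp = [Ag⁺]^3[PO₄³⁻] = (3s)^3 · s = 27s^4 = 3.6×10⁻¹⁸
s = 1.9×10⁻⁵ M
[Ag⁺] = 3s = 5.7×10⁻⁵ M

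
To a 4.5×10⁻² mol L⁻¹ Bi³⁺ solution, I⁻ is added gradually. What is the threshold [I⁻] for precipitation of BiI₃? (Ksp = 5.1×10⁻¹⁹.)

Precipitation begins when Q = Ksp.
BiI₃(s) ⇌ Bi³⁺(aq) + 3 I⁻(aq)
Ksp = [Bi³⁺][I⁻]^3 = [I⁻]^3(4.5×10⁻²)
[I⁻]^3 = 5.1×10⁻¹⁹ / (4.5×10⁻²) = 1.1×10⁻¹⁷
[I⁻] = 2.2×10⁻⁶ mol L⁻¹

2.2×10⁻⁶ M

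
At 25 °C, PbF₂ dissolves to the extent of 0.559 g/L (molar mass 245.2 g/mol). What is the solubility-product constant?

s = (0.559 g L⁻¹)/(245.2 g mol⁻¹) = 2.2798×10⁻³ M
PbF₂(s) ⇌ Pb²⁺(aq) + 2 F⁻(aq)
Let s be the molar solubility. Then [Pb²⁺] = s and [F⁻] = 2s.
Ksp = [Pb²⁺][F⁻]^2 = s · (2s)^2 = 4s^3
Ksp = 4 × (2.2798×10⁻³)^3 = 4.74×10⁻⁸

Ksp = 4.74×10⁻⁸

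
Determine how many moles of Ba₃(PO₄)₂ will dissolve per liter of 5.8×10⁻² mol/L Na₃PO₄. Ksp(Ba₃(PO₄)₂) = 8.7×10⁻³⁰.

4.6×10⁻¹⁰ M

Ba₃(PO₄)₂(s) ⇌ 3 Ba²⁺(aq) + 2 PO₄³⁻(aq)
With PO₄³⁻ already at 5.8×10⁻² mol/L and s small, take [PO₄³⁻] ≈ 5.8×10⁻² mol/L and [Ba²⁺] = 3s.
Ksp = [Ba²⁺]^3[PO₄³⁻]^2 = (3s)^3(5.8×10⁻²)^2
(3s)^3 = 8.7×10⁻³⁰ / (5.8×10⁻²)^2 = 2.6×10⁻²⁷
s = 4.6×10⁻¹⁰ mol/L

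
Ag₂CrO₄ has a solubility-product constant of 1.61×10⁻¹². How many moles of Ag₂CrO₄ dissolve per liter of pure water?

7.38×10⁻⁵ M

Ag₂CrO₄(s) ⇌ 2 Ag⁺(aq) + CrO₄²⁻(aq)
If s mol/L of Ag₂CrO₄ dissolves, [Ag⁺] = 2s and [CrO₄²⁻] = s.
Ksp = [Ag⁺]^2[CrO₄²⁻] = (2s)^2 · s = 4s^3
4s^3 = 1.61×10⁻¹²  ⇒  s^3 = 4.03×10⁻¹³
s = 7.38×10⁻⁵ mol/L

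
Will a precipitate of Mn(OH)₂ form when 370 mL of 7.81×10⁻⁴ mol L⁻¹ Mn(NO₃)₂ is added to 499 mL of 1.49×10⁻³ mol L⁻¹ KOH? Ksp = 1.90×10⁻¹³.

Yes

Total volume after mixing = 370 + 499 = 869 mL.
[Mn²⁺] = (7.81×10⁻⁴)(370)/869 = 3.33×10⁻⁴ mol L⁻¹
[OH⁻] = (1.49×10⁻³)(499)/869 = 8.56×10⁻⁴ mol L⁻¹
Q = [Mn²⁺][OH⁻]^2 = 2.43×10⁻¹⁰
Since Q (2.43×10⁻¹⁰) exceeds Ksp (1.90×10⁻¹³), Mn(OH)₂ will precipitate.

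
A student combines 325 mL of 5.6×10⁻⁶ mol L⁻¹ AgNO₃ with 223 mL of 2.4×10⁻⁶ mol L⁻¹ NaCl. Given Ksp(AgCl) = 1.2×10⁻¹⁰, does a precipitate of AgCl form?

No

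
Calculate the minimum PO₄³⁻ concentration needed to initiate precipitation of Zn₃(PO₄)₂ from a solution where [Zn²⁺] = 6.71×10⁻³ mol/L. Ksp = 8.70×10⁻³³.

1.70×10⁻¹³ M

Each salt precipitates once Q = Ksp for that salt.
Zn₃(PO₄)₂(s) ⇌ 3 Zn²⁺(aq) + 2 PO₄³⁻(aq)
Ksp = [Zn²⁺]^3[PO₄³⁻]^2 = [PO₄³⁻]^2(6.71×10⁻³)^3
[PO₄³⁻]^2 = 8.70×10⁻³³ / (6.71×10⁻³)^3 = 2.88×10⁻²⁶
[PO₄³⁻] = 1.70×10⁻¹³ mol/L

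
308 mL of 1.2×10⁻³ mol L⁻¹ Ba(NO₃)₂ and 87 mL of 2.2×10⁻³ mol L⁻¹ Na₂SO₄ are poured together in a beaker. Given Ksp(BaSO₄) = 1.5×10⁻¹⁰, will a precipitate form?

Yes

The combined volume is 395 mL.
[Ba²⁺] = (1.2×10⁻³)(308)/395 = 9.4×10⁻⁴ mol L⁻¹
[SO₄²⁻] = (2.2×10⁻³)(87)/395 = 4.8×10⁻⁴ mol L⁻¹
Q = [Ba²⁺][SO₄²⁻] = 4.5×10⁻⁷
Since Q (4.5×10⁻⁷) exceeds Ksp (1.5×10⁻¹⁰), BaSO₄ will precipitate.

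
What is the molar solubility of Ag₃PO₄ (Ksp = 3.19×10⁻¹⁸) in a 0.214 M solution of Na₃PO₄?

8.20×10⁻⁷ M

Ag₃PO₄(s) ⇌ 3 Ag⁺(aq) + PO₄³⁻(aq)
The solution already contains PO₄³⁻ at 0.214 M. Let s be the molar solubility of Ag₃PO₄.
[PO₄³⁻] ≈ 0.214 M (common ion dominates); [Ag⁺] = 3s.
Ksp = [Ag⁺]^3[PO₄³⁻] = (3s)^3(0.214)
(3s)^3 = 3.19×10⁻¹⁸ / (0.214) = 1.49×10⁻¹⁷
s = 8.20×10⁻⁷ M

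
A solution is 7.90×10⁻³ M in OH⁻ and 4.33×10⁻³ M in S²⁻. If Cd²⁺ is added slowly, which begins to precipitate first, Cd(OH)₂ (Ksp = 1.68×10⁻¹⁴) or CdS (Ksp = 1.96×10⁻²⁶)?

CdS

Precipitation of each salt begins when its ion product equals Ksp.
For Cd(OH)₂: [Cd²⁺] = (Ksp/[OH⁻]^2) = 2.69×10⁻¹⁰ M
For CdS: [Cd²⁺] = (Ksp/[S²⁻]) = 4.53×10⁻²⁴ M
CdS requires the lower [Cd²⁺], so it precipitates first.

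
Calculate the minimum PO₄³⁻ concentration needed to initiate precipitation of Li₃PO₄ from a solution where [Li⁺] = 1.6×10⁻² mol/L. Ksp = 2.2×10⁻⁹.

Precipitation begins when Q = Ksp.
Li₃PO₄(s) ⇌ 3 Li⁺(aq) + PO₄³⁻(aq)
Ksp = [Li⁺]^3[PO₄³⁻] = [PO₄³⁻](1.6×10⁻²)^3
[PO₄³⁻] = 2.2×10⁻⁹ / (1.6×10⁻²)^3 = 5.4×10⁻⁴
[PO₄³⁻] = 5.4×10⁻⁴ mol/L

5.4×10⁻⁴ M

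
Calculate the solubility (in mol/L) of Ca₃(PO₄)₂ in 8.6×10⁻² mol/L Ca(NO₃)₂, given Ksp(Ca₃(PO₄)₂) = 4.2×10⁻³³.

1.3×10⁻¹⁵ M

Ca₃(PO₄)₂(s) ⇌ 3 Ca²⁺(aq) + 2 PO₄³⁻(aq)
Ca²⁺ is already present at 8.6×10⁻² mol/L. If s mol/L of Ca₃(PO₄)₂ dissolves, [PO₄³⁻] = 2s while [Ca²⁺] ≈ 8.6×10⁻² mol/L.
Ksp = [Ca²⁺]^3[PO₄³⁻]^2 = (8.6×10⁻²)^3(2s)^2
(2s)^2 = 4.2×10⁻³³ / (8.6×10⁻²)^3 = 6.6×10⁻³⁰
s = 1.3×10⁻¹⁵ mol/L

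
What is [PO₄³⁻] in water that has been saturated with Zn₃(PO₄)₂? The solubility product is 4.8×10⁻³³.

2.7×10⁻⁷ M

Zn₃(PO₄)₂(s) ⇌ 3 Zn²⁺(aq) + 2 PO₄³⁻(aq)
Let s be the molar solubility. Then [Zn²⁺] = 3s and [PO₄³⁻] = 2s.
Ksp = [Zn²⁺]^3[PO₄³⁻]^2 = (3s)^3 · (2s)^2 = 108s^5 = 4.8×10⁻³³
s = 1.3×10⁻⁷ mol L⁻¹
[PO₄³⁻] = 2s = 2.7×10⁻⁷ mol L⁻¹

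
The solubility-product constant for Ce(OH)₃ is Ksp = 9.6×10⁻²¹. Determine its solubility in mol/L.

Ce(OH)₃(s) ⇌ Ce³⁺(aq) + 3 OH⁻(aq)
With molar solubility s: [Ce³⁺] = s, [OH⁻] = 3s.
Ksp = [Ce³⁺][OH⁻]^3 = s · (3s)^3 = 27s^4
27s^4 = 9.6×10⁻²¹  ⇒  s^4 = 3.6×10⁻²²
s = 4.3×10⁻⁶ M

4.3×10⁻⁶ M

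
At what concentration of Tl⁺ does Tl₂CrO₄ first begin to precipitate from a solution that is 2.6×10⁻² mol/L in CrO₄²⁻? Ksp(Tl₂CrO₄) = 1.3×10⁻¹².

7.1×10⁻⁶ M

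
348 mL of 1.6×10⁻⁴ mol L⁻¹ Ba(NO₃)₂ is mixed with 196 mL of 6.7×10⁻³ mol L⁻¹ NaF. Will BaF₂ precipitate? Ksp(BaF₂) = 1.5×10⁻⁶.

No

After mixing, V = 348 mL + 196 mL = 544 mL.
[Ba²⁺] = (1.6×10⁻⁴)(348)/544 = 1.0×10⁻⁴ mol L⁻¹
[F⁻] = (6.7×10⁻³)(196)/544 = 2.4×10⁻³ mol L⁻¹
Q = [Ba²⁺][F⁻]^2 = 6.0×10⁻¹⁰
Q = 6.0×10⁻¹⁰ < Ksp = 1.5×10⁻⁶, so the solution is unsaturated and no precipitate forms.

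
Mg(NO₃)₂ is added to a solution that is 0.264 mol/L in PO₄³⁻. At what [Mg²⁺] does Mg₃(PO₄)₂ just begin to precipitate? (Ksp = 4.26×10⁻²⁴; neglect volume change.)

3.94×10⁻⁸ M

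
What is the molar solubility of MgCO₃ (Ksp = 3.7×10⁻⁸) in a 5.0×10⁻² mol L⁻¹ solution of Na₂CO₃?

7.4×10⁻⁷ M

MgCO₃(s) ⇌ Mg²⁺(aq) + CO₃²⁻(aq)
Let s be the solubility of MgCO₃ here. The common ion gives [CO₃²⁻] ≈ 5.0×10⁻² mol L⁻¹, and [Mg²⁺] = s.
Ksp = [Mg²⁺][CO₃²⁻] = s(5.0×10⁻²)
s = 3.7×10⁻⁸ / (5.0×10⁻²) = 7.4×10⁻⁷
s = 7.4×10⁻⁷ mol L⁻¹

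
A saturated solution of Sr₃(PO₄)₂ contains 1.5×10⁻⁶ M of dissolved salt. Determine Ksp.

Sr₃(PO₄)₂(s) ⇌ 3 Sr²⁺(aq) + 2 PO₄³⁻(aq)
Let s be the molar solubility. Then [Sr²⁺] = 3s and [PO₄³⁻] = 2s.
Ksp = [Sr²⁺]^3[PO₄³⁻]^2 = (3s)^3 · (2s)^2 = 108s^5
Ksp = 108 × (1.5×10⁻⁶)^5 = 8.2×10⁻²⁸

Ksp = 8.2×10⁻²⁸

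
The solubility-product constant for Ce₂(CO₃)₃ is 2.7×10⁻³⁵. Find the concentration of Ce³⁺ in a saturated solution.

9.6×10⁻⁸ M

Ce₂(CO₃)₃(s) ⇌ 2 Ce³⁺(aq) + 3 CO₃²⁻(aq)
Let s be the molar solubility. Then [Ce³⁺] = 2s and [CO₃²⁻] = 3s.
Ksp = [Ce³⁺]^2[CO₃²⁻]^3 = (2s)^2 · (3s)^3 = 108s^5 = 2.7×10⁻³⁵
s = 4.8×10⁻⁸ mol L⁻¹
[Ce³⁺] = 2s = 9.6×10⁻⁸ mol L⁻¹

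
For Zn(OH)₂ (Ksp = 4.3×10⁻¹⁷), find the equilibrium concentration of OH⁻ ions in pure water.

4.4×10⁻⁶ M

Zn(OH)₂(s) ⇌ Zn²⁺(aq) + 2 OH⁻(aq)
For each mole of Zn(OH)₂ that dissolves per liter, [Zn²⁺] = s and [OH⁻] = 2s; let s denote this solubility.
Ksp = [Zn²⁺][OH⁻]^2 = s · (2s)^2 = 4s^3 = 4.3×10⁻¹⁷
s = 2.2×10⁻⁶ M
[OH⁻] = 2s = 4.4×10⁻⁶ M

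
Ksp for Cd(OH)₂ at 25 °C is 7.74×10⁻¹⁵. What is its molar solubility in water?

1.25×10⁻⁵ M

Cd(OH)₂(s) ⇌ Cd²⁺(aq) + 2 OH⁻(aq)
For each mole of Cd(OH)₂ that dissolves per liter, [Cd²⁺] = s and [OH⁻] = 2s; let s denote this solubility.
Ksp = [Cd²⁺][OH⁻]^2 = s · (2s)^2 = 4s^3
4s^3 = 7.74×10⁻¹⁵  ⇒  s^3 = 1.94×10⁻¹⁵
s = 1.25×10⁻⁵ mol/L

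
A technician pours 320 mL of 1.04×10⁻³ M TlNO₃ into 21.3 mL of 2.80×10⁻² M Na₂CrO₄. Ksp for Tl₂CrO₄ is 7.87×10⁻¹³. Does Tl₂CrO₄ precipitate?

Yes

The combined volume is 341.3 mL.
[Tl⁺] = (1.04×10⁻³)(320)/341.3 = 9.75×10⁻⁴ M
[CrO₄²⁻] = (2.80×10⁻²)(21.3)/341.3 = 1.75×10⁻³ M
Q = [Tl⁺]^2[CrO₄²⁻] = 1.66×10⁻⁹
Q = 1.66×10⁻⁹ > Ksp = 7.87×10⁻¹³, so the solution is supersaturated and Tl₂CrO₄ precipitates.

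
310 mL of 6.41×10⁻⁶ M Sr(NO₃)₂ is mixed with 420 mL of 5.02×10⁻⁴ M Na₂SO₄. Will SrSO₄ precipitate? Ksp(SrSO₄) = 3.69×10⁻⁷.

The combined volume is 730 mL.
[Sr²⁺] = (6.41×10⁻⁶)(310)/730 = 2.72×10⁻⁶ M
[SO₄²⁻] = (5.02×10⁻⁴)(420)/730 = 2.89×10⁻⁴ M
Q = [Sr²⁺][SO₄²⁻] = 7.86×10⁻¹⁰
Since Q (7.86×10⁻¹⁰) is less than Ksp (3.69×10⁻⁷), no SrSO₄ precipitates.

No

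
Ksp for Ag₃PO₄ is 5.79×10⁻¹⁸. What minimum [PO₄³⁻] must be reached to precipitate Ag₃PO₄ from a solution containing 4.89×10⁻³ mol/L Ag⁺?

The threshold for precipitation is Q = Ksp.
Ag₃PO₄(s) ⇌ 3 Ag⁺(aq) + PO₄³⁻(aq)
Ksp = [Ag⁺]^3[PO₄³⁻] = [PO₄³⁻](4.89×10⁻³)^3
[PO₄³⁻] = 5.79×10⁻¹⁸ / (4.89×10⁻³)^3 = 4.95×10⁻¹¹
[PO₄³⁻] = 4.95×10⁻¹¹ mol/L

4.95×10⁻¹¹ M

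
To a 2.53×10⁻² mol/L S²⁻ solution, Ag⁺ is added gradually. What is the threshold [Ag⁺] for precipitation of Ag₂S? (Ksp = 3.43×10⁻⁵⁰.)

Each salt precipitates once Q = Ksp for that salt.
Ag₂S(s) ⇌ 2 Ag⁺(aq) + S²⁻(aq)
Ksp = [Ag⁺]^2[S²⁻] = [Ag⁺]^2(2.53×10⁻²)
[Ag⁺]^2 = 3.43×10⁻⁵⁰ / (2.53×10⁻²) = 1.36×10⁻⁴⁸
[Ag⁺] = 1.16×10⁻²⁴ mol/L

1.16×10⁻²⁴ M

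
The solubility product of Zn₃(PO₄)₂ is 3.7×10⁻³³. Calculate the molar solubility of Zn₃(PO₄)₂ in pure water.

1.3×10⁻⁷ M

Zn₃(PO₄)₂(s) ⇌ 3 Zn²⁺(aq) + 2 PO₄³⁻(aq)
Let s be the molar solubility. Then [Zn²⁺] = 3s and [PO₄³⁻] = 2s.
Ksp = [Zn²⁺]^3[PO₄³⁻]^2 = (3s)^3 · (2s)^2 = 108s^5
108s^5 = 3.7×10⁻³³  ⇒  s^5 = 3.4×10⁻³⁵
s = 1.3×10⁻⁷ mol L⁻¹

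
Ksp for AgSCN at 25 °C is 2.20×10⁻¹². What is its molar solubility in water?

AgSCN(s) ⇌ Ag⁺(aq) + SCN⁻(aq)
With molar solubility s: [Ag⁺] = s, [SCN⁻] = s.
Ksp = [Ag⁺][SCN⁻] = s · s = s^2
s^2 = 2.20×10⁻¹²
s = (2.20×10⁻¹²)^(1/2) = 1.48×10⁻⁶ mol/L

1.48×10⁻⁶ M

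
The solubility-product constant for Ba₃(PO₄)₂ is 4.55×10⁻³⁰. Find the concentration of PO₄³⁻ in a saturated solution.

Ba₃(PO₄)₂(s) ⇌ 3 Ba²⁺(aq) + 2 PO₄³⁻(aq)
For each mole of Ba₃(PO₄)₂ that dissolves per liter, [Ba²⁺] = 3s and [PO₄³⁻] = 2s; let s denote this solubility.
Ksp = [Ba²⁺]^3[PO₄³⁻]^2 = (3s)^3 · (2s)^2 = 108s^5 = 4.55×10⁻³⁰
s = 5.31×10⁻⁷ M
[PO₄³⁻] = 2s = 1.06×10⁻⁶ M

1.06×10⁻⁶ M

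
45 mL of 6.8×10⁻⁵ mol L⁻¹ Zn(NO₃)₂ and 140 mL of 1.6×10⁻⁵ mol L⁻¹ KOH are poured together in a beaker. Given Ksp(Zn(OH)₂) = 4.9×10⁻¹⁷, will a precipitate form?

Yes

Total volume after mixing = 45 + 140 = 185 mL.
[Zn²⁺] = (6.8×10⁻⁵)(45)/185 = 1.7×10⁻⁵ mol L⁻¹
[OH⁻] = (1.6×10⁻⁵)(140)/185 = 1.2×10⁻⁵ mol L⁻¹
Q = [Zn²⁺][OH⁻]^2 = 2.4×10⁻¹⁵
Q = 2.4×10⁻¹⁵ > Ksp = 4.9×10⁻¹⁷, so the solution is supersaturated and Zn(OH)₂ precipitates.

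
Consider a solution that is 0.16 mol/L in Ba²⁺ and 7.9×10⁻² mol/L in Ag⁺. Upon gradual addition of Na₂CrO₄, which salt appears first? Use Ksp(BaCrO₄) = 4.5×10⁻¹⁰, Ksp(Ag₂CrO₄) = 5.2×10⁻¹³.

Ag₂CrO₄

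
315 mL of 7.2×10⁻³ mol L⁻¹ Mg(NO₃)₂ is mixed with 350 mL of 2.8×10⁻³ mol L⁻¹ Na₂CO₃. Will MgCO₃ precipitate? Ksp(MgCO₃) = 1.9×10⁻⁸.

The combined volume is 665 mL.
[Mg²⁺] = (7.2×10⁻³)(315)/665 = 3.4×10⁻³ mol L⁻¹
[CO₃²⁻] = (2.8×10⁻³)(350)/665 = 1.5×10⁻³ mol L⁻¹
Q = [Mg²⁺][CO₃²⁻] = 5.0×10⁻⁶
Q = 5.0×10⁻⁶ > Ksp = 1.9×10⁻⁸, so the solution is supersaturated and MgCO₃ precipitates.

Yes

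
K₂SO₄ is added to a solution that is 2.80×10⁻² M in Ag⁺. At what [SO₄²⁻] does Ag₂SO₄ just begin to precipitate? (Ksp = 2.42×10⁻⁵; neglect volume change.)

Precipitation of each salt begins when its ion product equals Ksp.
Ag₂SO₄(s) ⇌ 2 Ag⁺(aq) + SO₄²⁻(aq)
Ksp = [Ag⁺]^2[SO₄²⁻] = [SO₄²⁻](2.80×10⁻²)^2
[SO₄²⁻] = 2.42×10⁻⁵ / (2.80×10⁻²)^2 = 3.09×10⁻²
[SO₄²⁻] = 3.09×10⁻² M

3.09×10⁻² M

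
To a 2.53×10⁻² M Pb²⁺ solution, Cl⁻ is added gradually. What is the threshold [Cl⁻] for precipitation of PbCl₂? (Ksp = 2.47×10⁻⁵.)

3.12×10⁻² M

The threshold for precipitation is Q = Ksp.
PbCl₂(s) ⇌ Pb²⁺(aq) + 2 Cl⁻(aq)
Ksp = [Pb²⁺][Cl⁻]^2 = [Cl⁻]^2(2.53×10⁻²)
[Cl⁻]^2 = 2.47×10⁻⁵ / (2.53×10⁻²) = 9.76×10⁻⁴
[Cl⁻] = 3.12×10⁻² M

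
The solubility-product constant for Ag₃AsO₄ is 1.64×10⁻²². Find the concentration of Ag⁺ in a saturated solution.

Ag₃AsO₄(s) ⇌ 3 Ag⁺(aq) + AsO₄³⁻(aq)
Let s be the molar solubility. Then [Ag⁺] = 3s and [AsO₄³⁻] = s.
Ksp = [Ag⁺]^3[AsO₄³⁻] = (3s)^3 · s = 27s^4 = 1.64×10⁻²²
s = 1.57×10⁻⁶ mol/L
[Ag⁺] = 3s = 4.71×10⁻⁶ mol/L

4.71×10⁻⁶ M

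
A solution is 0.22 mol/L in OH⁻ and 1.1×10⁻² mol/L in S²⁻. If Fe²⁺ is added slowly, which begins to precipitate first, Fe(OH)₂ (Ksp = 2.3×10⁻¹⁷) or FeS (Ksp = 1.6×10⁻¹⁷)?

Fe(OH)₂

Each salt precipitates once Q = Ksp for that salt.
For Fe(OH)₂: [Fe²⁺] = (Ksp/[OH⁻]^2) = 4.8×10⁻¹⁶ mol/L
For FeS: [Fe²⁺] = (Ksp/[S²⁻]) = 1.5×10⁻¹⁵ mol/L
The smaller threshold [Fe²⁺] is reached first, so Fe(OH)₂ precipitates first.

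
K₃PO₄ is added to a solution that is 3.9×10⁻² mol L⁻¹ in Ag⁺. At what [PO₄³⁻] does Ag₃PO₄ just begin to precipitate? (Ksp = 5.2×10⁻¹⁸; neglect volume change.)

8.8×10⁻¹⁴ M

A salt starts to precipitate once the ion product Q reaches its Ksp.
Ag₃PO₄(s) ⇌ 3 Ag⁺(aq) + PO₄³⁻(aq)
Ksp = [Ag⁺]^3[PO₄³⁻] = [PO₄³⁻](3.9×10⁻²)^3
[PO₄³⁻] = 5.2×10⁻¹⁸ / (3.9×10⁻²)^3 = 8.8×10⁻¹⁴
[PO₄³⁻] = 8.8×10⁻¹⁴ mol L⁻¹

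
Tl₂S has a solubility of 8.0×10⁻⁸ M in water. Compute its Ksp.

Ksp = 2.0×10⁻²¹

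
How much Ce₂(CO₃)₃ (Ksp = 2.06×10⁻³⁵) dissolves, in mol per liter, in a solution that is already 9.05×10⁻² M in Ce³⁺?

4.53×10⁻¹² M

Ce₂(CO₃)₃(s) ⇌ 2 Ce³⁺(aq) + 3 CO₃²⁻(aq)
Let s be the solubility of Ce₂(CO₃)₃ here. The common ion gives [Ce³⁺] ≈ 9.05×10⁻² M, and [CO₃²⁻] = 3s.
Ksp = [Ce³⁺]^2[CO₃²⁻]^3 = (9.05×10⁻²)^2(3s)^3
(3s)^3 = 2.06×10⁻³⁵ / (9.05×10⁻²)^2 = 2.52×10⁻³³
s = 4.53×10⁻¹² M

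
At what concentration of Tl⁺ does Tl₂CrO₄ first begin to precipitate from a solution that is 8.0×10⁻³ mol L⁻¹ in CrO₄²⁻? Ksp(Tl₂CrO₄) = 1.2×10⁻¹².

1.2×10⁻⁵ M

Precipitation begins when Q = Ksp.
Tl₂CrO₄(s) ⇌ 2 Tl⁺(aq) + CrO₄²⁻(aq)
Ksp = [Tl⁺]^2[CrO₄²⁻] = [Tl⁺]^2(8.0×10⁻³)
[Tl⁺]^2 = 1.2×10⁻¹² / (8.0×10⁻³) = 1.5×10⁻¹⁰
[Tl⁺] = 1.2×10⁻⁵ mol L⁻¹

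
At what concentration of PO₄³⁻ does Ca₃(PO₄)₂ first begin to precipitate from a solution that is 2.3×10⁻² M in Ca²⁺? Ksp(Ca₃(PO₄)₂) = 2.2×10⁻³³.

A salt starts to precipitate once the ion product Q reaches its Ksp.
Ca₃(PO₄)₂(s) ⇌ 3 Ca²⁺(aq) + 2 PO₄³⁻(aq)
Ksp = [Ca²⁺]^3[PO₄³⁻]^2 = [PO₄³⁻]^2(2.3×10⁻²)^3
[PO₄³⁻]^2 = 2.2×10⁻³³ / (2.3×10⁻²)^3 = 1.8×10⁻²⁸
[PO₄³⁻] = 1.3×10⁻¹⁴ M

1.3×10⁻¹⁴ M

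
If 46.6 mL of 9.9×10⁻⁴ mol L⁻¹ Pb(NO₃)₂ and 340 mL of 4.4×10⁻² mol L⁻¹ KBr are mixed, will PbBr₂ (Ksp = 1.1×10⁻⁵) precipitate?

No

Total volume after mixing = 46.6 + 340 = 386.6 mL.
[Pb²⁺] = (9.9×10⁻⁴)(46.6)/386.6 = 1.2×10⁻⁴ mol L⁻¹
[Br⁻] = (4.4×10⁻²)(340)/386.6 = 3.9×10⁻² mol L⁻¹
Q = [Pb²⁺][Br⁻]^2 = 1.8×10⁻⁷
Since Q (1.8×10⁻⁷) is less than Ksp (1.1×10⁻⁵), no PbBr₂ precipitates.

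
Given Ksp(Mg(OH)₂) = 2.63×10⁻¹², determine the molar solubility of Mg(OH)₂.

8.70×10⁻⁵ M

Mg(OH)₂(s) ⇌ Mg²⁺(aq) + 2 OH⁻(aq)
With molar solubility s: [Mg²⁺] = s, [OH⁻] = 2s.
Ksp = [Mg²⁺][OH⁻]^2 = s · (2s)^2 = 4s^3
4s^3 = 2.63×10⁻¹²  ⇒  s^3 = 6.58×10⁻¹³
s = 8.70×10⁻⁵ mol/L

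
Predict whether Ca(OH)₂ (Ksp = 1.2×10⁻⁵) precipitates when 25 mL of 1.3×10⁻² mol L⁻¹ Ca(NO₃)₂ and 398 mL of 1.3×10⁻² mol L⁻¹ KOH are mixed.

After mixing, V = 25 mL + 398 mL = 423 mL.
[Ca²⁺] = (1.3×10⁻²)(25)/423 = 7.7×10⁻⁴ mol L⁻¹
[OH⁻] = (1.3×10⁻²)(398)/423 = 1.2×10⁻² mol L⁻¹
Q = [Ca²⁺][OH⁻]^2 = 1.1×10⁻⁷
Q < Ksp (1.1×10⁻⁷ vs 1.2×10⁻⁵); the solution remains unsaturated and no precipitate forms.

No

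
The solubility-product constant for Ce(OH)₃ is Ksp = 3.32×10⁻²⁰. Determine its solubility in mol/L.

Ce(OH)₃(s) ⇌ Ce³⁺(aq) + 3 OH⁻(aq)
Let s be the molar solubility. Then [Ce³⁺] = s and [OH⁻] = 3s.
Ksp = [Ce³⁺][OH⁻]^3 = s · (3s)^3 = 27s^4
27s^4 = 3.32×10⁻²⁰  ⇒  s^4 = 1.23×10⁻²¹
Taking the 4th root, s = 5.92×10⁻⁶ mol/L.

5.92×10⁻⁶ M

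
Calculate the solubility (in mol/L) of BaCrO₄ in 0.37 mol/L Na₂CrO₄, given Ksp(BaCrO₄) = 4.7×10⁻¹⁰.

1.3×10⁻⁹ M

BaCrO₄(s) ⇌ Ba²⁺(aq) + CrO₄²⁻(aq)
CrO₄²⁻ is already present at 0.37 mol/L. If s mol/L of BaCrO₄ dissolves, [Ba²⁺] = s while [CrO₄²⁻] ≈ 0.37 mol/L.
Ksp = [Ba²⁺][CrO₄²⁻] = s(0.37)
s = 4.7×10⁻¹⁰ / (0.37) = 1.3×10⁻⁹
s = 1.3×10⁻⁹ mol/L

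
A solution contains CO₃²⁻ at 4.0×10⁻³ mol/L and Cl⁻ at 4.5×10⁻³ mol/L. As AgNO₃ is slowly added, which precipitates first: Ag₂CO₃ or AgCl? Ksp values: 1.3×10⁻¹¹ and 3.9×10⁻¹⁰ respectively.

AgCl

A salt starts to precipitate once the ion product Q reaches its Ksp.
For Ag₂CO₃: [Ag⁺] = (Ksp/[CO₃²⁻])^(1/2) = 5.7×10⁻⁵ mol/L
For AgCl: [Ag⁺] = (Ksp/[Cl⁻]) = 8.7×10⁻⁸ mol/L
Since AgCl needs less Ag⁺ to reach saturation, it precipitates first.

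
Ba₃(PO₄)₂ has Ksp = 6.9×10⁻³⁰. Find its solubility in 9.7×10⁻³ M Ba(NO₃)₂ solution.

1.4×10⁻¹² M

Ba₃(PO₄)₂(s) ⇌ 3 Ba²⁺(aq) + 2 PO₄³⁻(aq)
Ba²⁺ is already present at 9.7×10⁻³ M. If s mol/L of Ba₃(PO₄)₂ dissolves, [PO₄³⁻] = 2s while [Ba²⁺] ≈ 9.7×10⁻³ M.
Ksp = [Ba²⁺]^3[PO₄³⁻]^2 = (9.7×10⁻³)^3(2s)^2
(2s)^2 = 6.9×10⁻³⁰ / (9.7×10⁻³)^3 = 7.6×10⁻²⁴
s = 1.4×10⁻¹² M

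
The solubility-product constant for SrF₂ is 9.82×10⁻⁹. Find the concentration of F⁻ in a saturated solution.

SrF₂(s) ⇌ Sr²⁺(aq) + 2 F⁻(aq)
If s mol/L of SrF₂ dissolves, [Sr²⁺] = s and [F⁻] = 2s.
Ksp = [Sr²⁺][F⁻]^2 = s · (2s)^2 = 4s^3 = 9.82×10⁻⁹
s = 1.35×10⁻³ mol/L
[F⁻] = 2s = 2.70×10⁻³ mol/L

2.70×10⁻³ M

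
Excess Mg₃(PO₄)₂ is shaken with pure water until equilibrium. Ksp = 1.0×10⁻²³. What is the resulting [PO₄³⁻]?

2.0×10⁻⁵ M

Mg₃(PO₄)₂(s) ⇌ 3 Mg²⁺(aq) + 2 PO₄³⁻(aq)
With molar solubility s: [Mg²⁺] = 3s, [PO₄³⁻] = 2s.
Ksp = [Mg²⁺]^3[PO₄³⁻]^2 = (3s)^3 · (2s)^2 = 108s^5 = 1.0×10⁻²³
s = 9.8×10⁻⁶ mol/L
[PO₄³⁻] = 2s = 2.0×10⁻⁵ mol/L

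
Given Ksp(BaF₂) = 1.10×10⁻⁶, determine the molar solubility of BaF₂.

BaF₂(s) ⇌ Ba²⁺(aq) + 2 F⁻(aq)
With molar solubility s: [Ba²⁺] = s, [F⁻] = 2s.
Ksp = [Ba²⁺][F⁻]^2 = s · (2s)^2 = 4s^3
4s^3 = 1.10×10⁻⁶  ⇒  s^3 = 2.75×10⁻⁷
s = (2.75×10⁻⁷)^(1/3) = 6.50×10⁻³ mol/L

6.50×10⁻³ M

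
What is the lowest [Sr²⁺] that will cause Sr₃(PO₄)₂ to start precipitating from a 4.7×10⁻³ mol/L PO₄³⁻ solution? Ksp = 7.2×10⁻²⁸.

3.2×10⁻⁸ M

Precipitation of each salt begins when its ion product equals Ksp.
Sr₃(PO₄)₂(s) ⇌ 3 Sr²⁺(aq) + 2 PO₄³⁻(aq)
Ksp = [Sr²⁺]^3[PO₄³⁻]^2 = [Sr²⁺]^3(4.7×10⁻³)^2
[Sr²⁺]^3 = 7.2×10⁻²⁸ / (4.7×10⁻³)^2 = 3.3×10⁻²³
[Sr²⁺] = 3.2×10⁻⁸ mol/L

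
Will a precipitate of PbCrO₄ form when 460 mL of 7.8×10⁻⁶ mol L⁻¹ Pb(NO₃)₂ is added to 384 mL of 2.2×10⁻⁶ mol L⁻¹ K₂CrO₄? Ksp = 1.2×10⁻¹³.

Yes

Total volume after mixing = 460 + 384 = 844 mL.
[Pb²⁺] = (7.8×10⁻⁶)(460)/844 = 4.3×10⁻⁶ mol L⁻¹
[CrO₄²⁻] = (2.2×10⁻⁶)(384)/844 = 1.0×10⁻⁶ mol L⁻¹
Q = [Pb²⁺][CrO₄²⁻] = 4.3×10⁻¹²
Since Q (4.3×10⁻¹²) exceeds Ksp (1.2×10⁻¹³), PbCrO₄ will precipitate.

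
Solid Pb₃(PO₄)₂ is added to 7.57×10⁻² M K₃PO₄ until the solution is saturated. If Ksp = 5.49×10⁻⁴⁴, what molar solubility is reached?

7.08×10⁻¹⁵ M

Pb₃(PO₄)₂(s) ⇌ 3 Pb²⁺(aq) + 2 PO₄³⁻(aq)
With PO₄³⁻ already at 7.57×10⁻² M and s small, take [PO₄³⁻] ≈ 7.57×10⁻² M and [Pb²⁺] = 3s.
Ksp = [Pb²⁺]^3[PO₄³⁻]^2 = (3s)^3(7.57×10⁻²)^2
(3s)^3 = 5.49×10⁻⁴⁴ / (7.57×10⁻²)^2 = 9.58×10⁻⁴²
s = 7.08×10⁻¹⁵ M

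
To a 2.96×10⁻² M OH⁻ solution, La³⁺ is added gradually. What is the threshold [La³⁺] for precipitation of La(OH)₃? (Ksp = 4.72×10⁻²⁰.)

1.82×10⁻¹⁵ M

A salt starts to precipitate once the ion product Q reaches its Ksp.
La(OH)₃(s) ⇌ La³⁺(aq) + 3 OH⁻(aq)
Ksp = [La³⁺][OH⁻]^3 = [La³⁺](2.96×10⁻²)^3
[La³⁺] = 4.72×10⁻²⁰ / (2.96×10⁻²)^3 = 1.82×10⁻¹⁵
[La³⁺] = 1.82×10⁻¹⁵ M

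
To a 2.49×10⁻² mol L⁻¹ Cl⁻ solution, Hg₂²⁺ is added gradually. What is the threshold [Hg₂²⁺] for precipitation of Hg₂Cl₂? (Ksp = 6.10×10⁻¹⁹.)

9.84×10⁻¹⁶ M

Precipitation begins when Q = Ksp.
Hg₂Cl₂(s) ⇌ Hg₂²⁺(aq) + 2 Cl⁻(aq)
Ksp = [Hg₂²⁺][Cl⁻]^2 = [Hg₂²⁺](2.49×10⁻²)^2
[Hg₂²⁺] = 6.10×10⁻¹⁹ / (2.49×10⁻²)^2 = 9.84×10⁻¹⁶
[Hg₂²⁺] = 9.84×10⁻¹⁶ mol L⁻¹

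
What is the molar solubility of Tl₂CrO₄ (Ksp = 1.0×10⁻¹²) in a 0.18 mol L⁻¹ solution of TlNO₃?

3.1×10⁻¹¹ M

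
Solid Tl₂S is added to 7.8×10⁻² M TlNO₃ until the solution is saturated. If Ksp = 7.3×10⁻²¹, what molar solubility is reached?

Tl₂S(s) ⇌ 2 Tl⁺(aq) + S²⁻(aq)
The solution already contains Tl⁺ at 7.8×10⁻² M. Let s be the molar solubility of Tl₂S.
[Tl⁺] ≈ 7.8×10⁻² M (common ion dominates); [S²⁻] = s.
Ksp = [Tl⁺]^2[S²⁻] = (7.8×10⁻²)^2s
s = 7.3×10⁻²¹ / (7.8×10⁻²)^2 = 1.2×10⁻¹⁸
s = 1.2×10⁻¹⁸ M

1.2×10⁻¹⁸ M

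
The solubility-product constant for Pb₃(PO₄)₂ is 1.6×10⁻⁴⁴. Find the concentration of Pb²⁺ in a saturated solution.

2.0×10⁻⁹ M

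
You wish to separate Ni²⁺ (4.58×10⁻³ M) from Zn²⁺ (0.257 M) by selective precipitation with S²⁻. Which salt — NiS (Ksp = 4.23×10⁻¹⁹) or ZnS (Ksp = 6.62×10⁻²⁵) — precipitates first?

Each salt precipitates once Q = Ksp for that salt.
For NiS: [S²⁻] = (Ksp/[Ni²⁺]) = 9.24×10⁻¹⁷ M
For ZnS: [S²⁻] = (Ksp/[Zn²⁺]) = 2.58×10⁻²⁴ M
The smaller threshold [S²⁻] is reached first, so ZnS precipitates first.

ZnS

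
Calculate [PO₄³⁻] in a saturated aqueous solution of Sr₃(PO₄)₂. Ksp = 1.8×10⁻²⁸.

2.2×10⁻⁶ M

Sr₃(PO₄)₂(s) ⇌ 3 Sr²⁺(aq) + 2 PO₄³⁻(aq)
For each mole of Sr₃(PO₄)₂ that dissolves per liter, [Sr²⁺] = 3s and [PO₄³⁻] = 2s; let s denote this solubility.
Ksp = [Sr²⁺]^3[PO₄³⁻]^2 = (3s)^3 · (2s)^2 = 108s^5 = 1.8×10⁻²⁸
s = 1.1×10⁻⁶ M
[PO₄³⁻] = 2s = 2.2×10⁻⁶ M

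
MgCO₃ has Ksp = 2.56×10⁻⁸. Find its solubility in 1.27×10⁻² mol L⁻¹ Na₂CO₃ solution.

2.02×10⁻⁶ M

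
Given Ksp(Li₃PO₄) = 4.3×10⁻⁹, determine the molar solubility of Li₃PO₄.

Li₃PO₄(s) ⇌ 3 Li⁺(aq) + PO₄³⁻(aq)
With molar solubility s: [Li⁺] = 3s, [PO₄³⁻] = s.
Ksp = [Li⁺]^3[PO₄³⁻] = (3s)^3 · s = 27s^4
27s^4 = 4.3×10⁻⁹  ⇒  s^4 = 1.6×10⁻¹⁰
s = (1.6×10⁻¹⁰)^(1/4) = 3.6×10⁻³ M

3.6×10⁻³ M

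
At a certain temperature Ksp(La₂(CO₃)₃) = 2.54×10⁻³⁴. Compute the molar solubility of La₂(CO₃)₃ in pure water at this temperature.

7.49×10⁻⁸ M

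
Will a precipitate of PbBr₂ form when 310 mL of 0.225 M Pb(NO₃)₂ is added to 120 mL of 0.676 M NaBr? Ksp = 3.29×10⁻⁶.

The combined volume is 430 mL.
[Pb²⁺] = (0.225)(310)/430 = 0.162 M
[Br⁻] = (0.676)(120)/430 = 0.189 M
Q = [Pb²⁺][Br⁻]^2 = 5.77×10⁻³
Since Q (5.77×10⁻³) exceeds Ksp (3.29×10⁻⁶), PbBr₂ will precipitate.

Yes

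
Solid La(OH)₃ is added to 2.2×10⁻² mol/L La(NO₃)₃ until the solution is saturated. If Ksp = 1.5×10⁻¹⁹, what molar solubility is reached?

6.3×10⁻⁷ M

La(OH)₃(s) ⇌ La³⁺(aq) + 3 OH⁻(aq)
With La³⁺ already at 2.2×10⁻² mol/L and s small, take [La³⁺] ≈ 2.2×10⁻² mol/L and [OH⁻] = 3s.
Ksp = [La³⁺][OH⁻]^3 = (2.2×10⁻²)(3s)^3
(3s)^3 = 1.5×10⁻¹⁹ / (2.2×10⁻²) = 6.8×10⁻¹⁸
s = 6.3×10⁻⁷ mol/L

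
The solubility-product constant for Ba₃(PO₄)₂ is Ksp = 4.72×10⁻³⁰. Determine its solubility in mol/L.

5.35×10⁻⁷ M

Ba₃(PO₄)₂(s) ⇌ 3 Ba²⁺(aq) + 2 PO₄³⁻(aq)
Let s be the molar solubility. Then [Ba²⁺] = 3s and [PO₄³⁻] = 2s.
Ksp = [Ba²⁺]^3[PO₄³⁻]^2 = (3s)^3 · (2s)^2 = 108s^5
108s^5 = 4.72×10⁻³⁰  ⇒  s^5 = 4.37×10⁻³²
Taking the 5th root, s = 5.35×10⁻⁷ mol/L.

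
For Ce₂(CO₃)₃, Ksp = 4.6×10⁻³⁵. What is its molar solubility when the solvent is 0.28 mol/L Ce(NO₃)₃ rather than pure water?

2.8×10⁻¹² M

Ce₂(CO₃)₃(s) ⇌ 2 Ce³⁺(aq) + 3 CO₃²⁻(aq)
The solution already contains Ce³⁺ at 0.28 mol/L. Let s be the molar solubility of Ce₂(CO₃)₃.
[Ce³⁺] ≈ 0.28 mol/L (common ion dominates); [CO₃²⁻] = 3s.
Ksp = [Ce³⁺]^2[CO₃²⁻]^3 = (0.28)^2(3s)^3
(3s)^3 = 4.6×10⁻³⁵ / (0.28)^2 = 5.9×10⁻³⁴
s = 2.8×10⁻¹² mol/L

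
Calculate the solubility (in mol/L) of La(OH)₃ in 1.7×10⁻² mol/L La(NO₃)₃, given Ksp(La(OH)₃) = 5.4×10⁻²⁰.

4.9×10⁻⁷ M

La(OH)₃(s) ⇌ La³⁺(aq) + 3 OH⁻(aq)
La³⁺ is already present at 1.7×10⁻² mol/L. If s mol/L of La(OH)₃ dissolves, [OH⁻] = 3s while [La³⁺] ≈ 1.7×10⁻² mol/L.
Ksp = [La³⁺][OH⁻]^3 = (1.7×10⁻²)(3s)^3
(3s)^3 = 5.4×10⁻²⁰ / (1.7×10⁻²) = 3.2×10⁻¹⁸
s = 4.9×10⁻⁷ mol/L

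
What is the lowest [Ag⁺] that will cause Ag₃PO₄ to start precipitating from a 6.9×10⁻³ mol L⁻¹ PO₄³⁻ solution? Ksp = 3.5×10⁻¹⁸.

Precipitation begins when Q = Ksp.
Ag₃PO₄(s) ⇌ 3 Ag⁺(aq) + PO₄³⁻(aq)
Ksp = [Ag⁺]^3[PO₄³⁻] = [Ag⁺]^3(6.9×10⁻³)
[Ag⁺]^3 = 3.5×10⁻¹⁸ / (6.9×10⁻³) = 5.1×10⁻¹⁶
[Ag⁺] = 8.0×10⁻⁶ mol L⁻¹

8.0×10⁻⁶ M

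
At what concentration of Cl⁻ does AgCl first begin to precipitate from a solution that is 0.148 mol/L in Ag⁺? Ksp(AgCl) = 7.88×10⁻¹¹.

Each salt precipitates once Q = Ksp for that salt.
AgCl(s) ⇌ Ag⁺(aq) + Cl⁻(aq)
Ksp = [Ag⁺][Cl⁻] = [Cl⁻](0.148)
[Cl⁻] = 7.88×10⁻¹¹ / (0.148) = 5.32×10⁻¹⁰
[Cl⁻] = 5.32×10⁻¹⁰ mol/L

5.32×10⁻¹⁰ M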